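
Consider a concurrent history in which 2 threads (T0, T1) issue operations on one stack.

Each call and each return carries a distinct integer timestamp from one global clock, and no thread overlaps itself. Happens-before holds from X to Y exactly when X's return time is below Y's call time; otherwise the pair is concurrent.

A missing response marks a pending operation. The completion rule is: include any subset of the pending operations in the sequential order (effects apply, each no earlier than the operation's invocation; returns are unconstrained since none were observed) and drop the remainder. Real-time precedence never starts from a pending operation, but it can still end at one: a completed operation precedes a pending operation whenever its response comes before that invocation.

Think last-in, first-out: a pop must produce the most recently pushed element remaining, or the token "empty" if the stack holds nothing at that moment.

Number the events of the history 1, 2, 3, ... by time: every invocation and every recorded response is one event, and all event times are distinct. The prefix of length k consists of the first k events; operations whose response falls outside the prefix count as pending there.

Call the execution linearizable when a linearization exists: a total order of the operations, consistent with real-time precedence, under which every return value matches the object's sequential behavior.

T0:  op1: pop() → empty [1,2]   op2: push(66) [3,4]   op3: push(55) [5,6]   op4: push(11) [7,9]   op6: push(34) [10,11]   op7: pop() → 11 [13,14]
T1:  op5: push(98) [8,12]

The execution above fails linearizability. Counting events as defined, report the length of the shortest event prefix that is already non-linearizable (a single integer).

events 1..13 are linearizable; a witness order is op1, op2, op3, op4, op5, op6:
step 1: op1 pop() → empty — stack <>
step 2: op2 push(66) — stack <66>
step 3: op3 push(55) — stack <66,55>
step 4: op4 push(11) — stack <66,55,11>
step 5: op5 push(98) — stack <66,55,11,98>
step 6: op6 push(34) — stack <66,55,11,98,34>
once event 14 joins (op7's response, time 14), exhaustive search finds no witness
take op1, op2, op3, op4, op5, op6, op7: step 7 already fails, because op7 pop() → 11 cannot occur there
take op1, op2, op3, op4, op6, op5, op7: step 7 already fails, because op7 pop() → 11 cannot occur there

14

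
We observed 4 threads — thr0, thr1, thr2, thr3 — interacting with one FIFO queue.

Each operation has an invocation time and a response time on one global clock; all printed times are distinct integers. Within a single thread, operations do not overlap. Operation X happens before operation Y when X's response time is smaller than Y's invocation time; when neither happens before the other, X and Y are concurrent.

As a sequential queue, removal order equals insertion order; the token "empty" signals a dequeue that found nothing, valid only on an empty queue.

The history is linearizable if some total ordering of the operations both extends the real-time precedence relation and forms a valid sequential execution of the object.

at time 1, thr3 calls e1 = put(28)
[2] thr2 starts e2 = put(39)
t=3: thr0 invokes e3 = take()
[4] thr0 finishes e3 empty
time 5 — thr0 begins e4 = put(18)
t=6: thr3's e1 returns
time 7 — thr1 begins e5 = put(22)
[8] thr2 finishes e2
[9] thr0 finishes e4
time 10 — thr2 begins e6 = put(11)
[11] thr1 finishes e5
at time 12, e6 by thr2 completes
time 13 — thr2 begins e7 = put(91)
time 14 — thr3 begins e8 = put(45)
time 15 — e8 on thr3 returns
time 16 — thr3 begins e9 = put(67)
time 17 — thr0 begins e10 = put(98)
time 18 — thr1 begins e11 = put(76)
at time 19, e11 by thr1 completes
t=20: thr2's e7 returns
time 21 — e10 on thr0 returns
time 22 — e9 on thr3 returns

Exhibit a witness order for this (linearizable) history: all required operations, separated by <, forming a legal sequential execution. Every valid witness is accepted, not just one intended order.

1. e3 take() → empty, leaving queue <>
2. e1 put(28), leaving queue <28>
3. e2 put(39), leaving queue <28,39>
4. e4 put(18), leaving queue <28,39,18>
5. e5 put(22), leaving queue <28,39,18,22>
6. e6 put(11), leaving queue <28,39,18,22,11>
7. e7 put(91), leaving queue <28,39,18,22,11,91>
8. e8 put(45), leaving queue <28,39,18,22,11,91,45>
9. e9 put(67), leaving queue <28,39,18,22,11,91,45,67>
10. e10 put(98), leaving queue <28,39,18,22,11,91,45,67,98>
11. e11 put(76), leaving queue <28,39,18,22,11,91,45,67,98,76>

e3 < e1 < e2 < e4 < e5 < e6 < e7 < e8 < e9 < e10 < e11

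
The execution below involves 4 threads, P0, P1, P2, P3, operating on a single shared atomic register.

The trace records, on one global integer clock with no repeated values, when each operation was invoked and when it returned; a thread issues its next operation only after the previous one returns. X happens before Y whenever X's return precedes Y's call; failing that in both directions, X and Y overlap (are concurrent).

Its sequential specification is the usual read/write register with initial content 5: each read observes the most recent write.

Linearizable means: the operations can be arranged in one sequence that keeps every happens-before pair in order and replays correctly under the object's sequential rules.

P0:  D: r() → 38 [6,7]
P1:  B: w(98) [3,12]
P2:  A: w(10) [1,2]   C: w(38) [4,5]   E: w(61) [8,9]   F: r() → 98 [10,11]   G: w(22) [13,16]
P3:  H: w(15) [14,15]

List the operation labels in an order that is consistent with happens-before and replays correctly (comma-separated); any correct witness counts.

1. A w(10), leaving value 10
2. C w(38), leaving value 38
3. D r() → 38, leaving value 38
4. E w(61), leaving value 61
5. B w(98), leaving value 98
6. F r() → 98, leaving value 98
7. G w(22), leaving value 22
8. H w(15), leaving value 15

A, C, D, E, B, F, G, H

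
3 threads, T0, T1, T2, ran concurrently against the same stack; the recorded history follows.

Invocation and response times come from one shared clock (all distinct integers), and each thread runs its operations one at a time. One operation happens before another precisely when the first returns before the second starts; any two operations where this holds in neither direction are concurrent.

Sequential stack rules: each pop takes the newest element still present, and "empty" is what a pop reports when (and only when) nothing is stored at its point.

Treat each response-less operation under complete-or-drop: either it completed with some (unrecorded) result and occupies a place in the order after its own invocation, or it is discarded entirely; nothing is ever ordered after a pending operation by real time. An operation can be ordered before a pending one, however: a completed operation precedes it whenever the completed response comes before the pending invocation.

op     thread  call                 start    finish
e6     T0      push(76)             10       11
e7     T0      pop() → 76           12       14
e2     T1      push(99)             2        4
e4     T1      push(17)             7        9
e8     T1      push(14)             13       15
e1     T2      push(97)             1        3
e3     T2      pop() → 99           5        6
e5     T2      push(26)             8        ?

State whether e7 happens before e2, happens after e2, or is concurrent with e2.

after

e7 spans [12,14], e2 spans [2,4]
resp(e2)=4 < inv(e7)=12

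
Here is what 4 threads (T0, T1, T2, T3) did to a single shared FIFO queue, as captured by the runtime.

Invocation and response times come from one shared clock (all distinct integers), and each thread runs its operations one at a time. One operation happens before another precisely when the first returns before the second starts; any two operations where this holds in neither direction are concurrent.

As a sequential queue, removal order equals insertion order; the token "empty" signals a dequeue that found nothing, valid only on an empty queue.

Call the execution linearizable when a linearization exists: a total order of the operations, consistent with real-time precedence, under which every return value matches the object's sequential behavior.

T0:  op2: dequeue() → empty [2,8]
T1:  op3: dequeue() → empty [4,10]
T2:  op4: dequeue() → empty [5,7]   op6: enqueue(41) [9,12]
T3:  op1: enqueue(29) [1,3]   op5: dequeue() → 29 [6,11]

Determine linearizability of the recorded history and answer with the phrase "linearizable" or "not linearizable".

one valid linearization: op1, op5, op2, op3, op4, op6
step 1: op1 enqueue(29) — queue <29>
step 2: op5 dequeue() → 29 — queue <>
step 3: op2 dequeue() → empty — queue <>
step 4: op3 dequeue() → empty — queue <>
step 5: op4 dequeue() → empty — queue <>
step 6: op6 enqueue(41) — queue <41>

linearizable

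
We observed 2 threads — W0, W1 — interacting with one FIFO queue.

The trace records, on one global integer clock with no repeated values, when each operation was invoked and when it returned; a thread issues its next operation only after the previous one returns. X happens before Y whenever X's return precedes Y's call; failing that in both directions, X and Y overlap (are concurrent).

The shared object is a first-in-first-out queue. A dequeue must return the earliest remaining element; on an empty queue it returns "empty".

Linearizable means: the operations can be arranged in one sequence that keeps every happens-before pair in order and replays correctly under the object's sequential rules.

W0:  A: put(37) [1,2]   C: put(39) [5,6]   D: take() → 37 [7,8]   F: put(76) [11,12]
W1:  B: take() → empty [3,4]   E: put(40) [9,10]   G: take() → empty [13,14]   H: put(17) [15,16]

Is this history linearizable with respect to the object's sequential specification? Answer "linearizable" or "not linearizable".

not linearizable

cut after 3 events: linearizable; cut after 4 events (B responds, time 4): not linearizable
a single order respects real time; the 2 completed FIFO queue operations fail replay along it
for example A, B fails at step 2: B take() → empty is not legal there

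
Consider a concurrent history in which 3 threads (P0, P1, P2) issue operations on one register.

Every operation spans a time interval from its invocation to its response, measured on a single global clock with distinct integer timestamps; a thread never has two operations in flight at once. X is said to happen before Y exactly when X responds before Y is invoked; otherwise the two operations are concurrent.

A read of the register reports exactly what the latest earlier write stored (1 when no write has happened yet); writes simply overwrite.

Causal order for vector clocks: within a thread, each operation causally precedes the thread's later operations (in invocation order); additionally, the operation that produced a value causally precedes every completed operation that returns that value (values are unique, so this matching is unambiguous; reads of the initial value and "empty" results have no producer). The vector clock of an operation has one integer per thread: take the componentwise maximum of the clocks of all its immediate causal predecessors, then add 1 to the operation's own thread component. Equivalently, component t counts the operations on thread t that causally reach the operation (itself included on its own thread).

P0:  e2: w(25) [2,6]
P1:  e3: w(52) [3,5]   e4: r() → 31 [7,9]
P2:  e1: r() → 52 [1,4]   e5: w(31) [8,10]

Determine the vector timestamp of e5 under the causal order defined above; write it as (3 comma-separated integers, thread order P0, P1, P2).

root op e3, invoked 3: fresh clock plus P1's own tick → (0, 1, 0)
root op e2, invoked 2: fresh clock plus P0's own tick → (1, 0, 0)
invoked at 1, e1 merges VC(e3)=(0, 1, 0) and bumps P2's slot → (0, 1, 1)
invoked at 8, e5 merges VC(e1)=(0, 1, 1) and bumps P2's slot → (0, 1, 2)
invoked at 7, e4 merges VC(e3)=(0, 1, 0), VC(e5)=(0, 1, 2) and bumps P1's slot → (0, 2, 2)
target: VC(e5) = (0, 1, 2)

(0, 1, 2)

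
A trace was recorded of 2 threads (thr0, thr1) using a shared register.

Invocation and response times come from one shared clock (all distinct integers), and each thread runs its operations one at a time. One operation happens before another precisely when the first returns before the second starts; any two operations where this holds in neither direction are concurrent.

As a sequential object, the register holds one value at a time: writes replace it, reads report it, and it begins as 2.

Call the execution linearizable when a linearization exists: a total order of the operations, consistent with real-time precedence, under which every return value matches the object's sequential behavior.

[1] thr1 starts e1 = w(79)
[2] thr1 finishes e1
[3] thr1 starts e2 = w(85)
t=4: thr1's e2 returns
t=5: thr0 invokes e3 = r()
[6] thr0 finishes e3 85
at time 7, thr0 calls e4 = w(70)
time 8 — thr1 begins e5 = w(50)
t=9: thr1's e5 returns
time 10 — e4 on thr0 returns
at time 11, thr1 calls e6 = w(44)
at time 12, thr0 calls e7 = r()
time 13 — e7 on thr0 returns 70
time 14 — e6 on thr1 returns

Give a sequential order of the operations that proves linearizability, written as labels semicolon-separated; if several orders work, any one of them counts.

e1; e2; e3; e5; e4; e7; e6

after step 1 (e1 w(79)): value 79
after step 2 (e2 w(85)): value 85
after step 3 (e3 r() → 85): value 85
after step 4 (e5 w(50)): value 50
after step 5 (e4 w(70)): value 70
after step 6 (e7 r() → 70): value 70
after step 7 (e6 w(44)): value 44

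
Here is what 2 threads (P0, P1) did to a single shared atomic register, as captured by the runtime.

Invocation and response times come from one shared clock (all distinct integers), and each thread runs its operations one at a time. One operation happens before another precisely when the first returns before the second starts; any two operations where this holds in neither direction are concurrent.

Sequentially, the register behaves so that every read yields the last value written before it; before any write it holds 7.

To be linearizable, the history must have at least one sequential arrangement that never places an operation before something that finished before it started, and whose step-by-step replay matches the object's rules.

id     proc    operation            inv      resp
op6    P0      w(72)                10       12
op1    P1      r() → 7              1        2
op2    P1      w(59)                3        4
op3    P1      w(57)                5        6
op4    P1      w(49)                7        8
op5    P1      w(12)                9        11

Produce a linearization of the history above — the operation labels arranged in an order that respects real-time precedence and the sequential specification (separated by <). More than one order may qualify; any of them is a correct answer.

op1 < op2 < op3 < op4 < op5 < op6

step 1: op1 r() → 7 — value 7
step 2: op2 w(59) — value 59
step 3: op3 w(57) — value 57
step 4: op4 w(49) — value 49
step 5: op5 w(12) — value 12
step 6: op6 w(72) — value 72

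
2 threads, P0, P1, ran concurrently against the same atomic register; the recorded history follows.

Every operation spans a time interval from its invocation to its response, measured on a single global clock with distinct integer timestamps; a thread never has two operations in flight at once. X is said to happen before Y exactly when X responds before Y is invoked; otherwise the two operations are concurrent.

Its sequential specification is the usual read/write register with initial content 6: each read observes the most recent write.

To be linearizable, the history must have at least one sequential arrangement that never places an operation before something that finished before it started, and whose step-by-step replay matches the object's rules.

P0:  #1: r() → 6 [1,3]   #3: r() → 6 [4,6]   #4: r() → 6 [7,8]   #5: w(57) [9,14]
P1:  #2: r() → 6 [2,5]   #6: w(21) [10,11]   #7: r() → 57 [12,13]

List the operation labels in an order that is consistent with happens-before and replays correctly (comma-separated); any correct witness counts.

#1, #2, #3, #4, #6, #5, #7

1. #1 r() → 6, leaving value 6
2. #2 r() → 6, leaving value 6
3. #3 r() → 6, leaving value 6
4. #4 r() → 6, leaving value 6
5. #6 w(21), leaving value 21
6. #5 w(57), leaving value 57
7. #7 r() → 57, leaving value 57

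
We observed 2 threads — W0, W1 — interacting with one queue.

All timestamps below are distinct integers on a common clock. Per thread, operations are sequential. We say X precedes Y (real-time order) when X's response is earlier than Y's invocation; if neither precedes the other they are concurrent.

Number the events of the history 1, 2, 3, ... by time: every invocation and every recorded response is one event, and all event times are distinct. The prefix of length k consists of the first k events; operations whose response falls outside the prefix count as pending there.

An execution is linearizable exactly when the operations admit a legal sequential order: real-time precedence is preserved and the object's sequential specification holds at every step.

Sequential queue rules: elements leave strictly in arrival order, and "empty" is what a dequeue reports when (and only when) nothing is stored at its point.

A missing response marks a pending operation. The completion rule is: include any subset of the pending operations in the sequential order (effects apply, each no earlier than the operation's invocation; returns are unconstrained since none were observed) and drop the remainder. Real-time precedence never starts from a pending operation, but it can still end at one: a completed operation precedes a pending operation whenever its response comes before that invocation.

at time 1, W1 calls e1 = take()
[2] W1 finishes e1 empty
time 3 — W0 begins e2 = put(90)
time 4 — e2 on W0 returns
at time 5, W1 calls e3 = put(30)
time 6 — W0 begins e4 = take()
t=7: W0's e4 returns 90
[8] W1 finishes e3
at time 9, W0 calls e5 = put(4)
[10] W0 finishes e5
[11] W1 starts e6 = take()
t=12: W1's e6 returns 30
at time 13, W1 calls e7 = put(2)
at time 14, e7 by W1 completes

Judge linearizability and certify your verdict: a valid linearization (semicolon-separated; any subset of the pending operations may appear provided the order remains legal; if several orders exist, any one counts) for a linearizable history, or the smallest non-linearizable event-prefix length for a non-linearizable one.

linearizable — witness: e1; e2; e3; e4; e5; e6; e7

after step 1 (e1 take() → empty): queue <>
after step 2 (e2 put(90)): queue <90>
after step 3 (e3 put(30)): queue <90,30>
after step 4 (e4 take() → 90): queue <30>
after step 5 (e5 put(4)): queue <30,4>
after step 6 (e6 take() → 30): queue <4>
after step 7 (e7 put(2)): queue <4,2>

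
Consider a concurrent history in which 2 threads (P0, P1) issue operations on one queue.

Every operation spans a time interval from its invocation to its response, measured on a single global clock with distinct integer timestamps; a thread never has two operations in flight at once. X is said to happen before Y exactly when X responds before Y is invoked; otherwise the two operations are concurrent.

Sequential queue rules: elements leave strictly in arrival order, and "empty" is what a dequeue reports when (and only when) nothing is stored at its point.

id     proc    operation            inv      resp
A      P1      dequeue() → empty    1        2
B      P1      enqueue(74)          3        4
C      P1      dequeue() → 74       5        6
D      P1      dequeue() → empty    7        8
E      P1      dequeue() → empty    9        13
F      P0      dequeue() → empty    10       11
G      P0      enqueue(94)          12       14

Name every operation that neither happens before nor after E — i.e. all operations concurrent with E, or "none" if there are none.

E spans [9,13]; an op avoiding the whole window 9..13 is ordered, any other is concurrent
A [1,2]: before
B [3,4]: before
C [5,6]: before
D [7,8]: before
F [10,11]: concurrent
G [12,14]: concurrent

F, G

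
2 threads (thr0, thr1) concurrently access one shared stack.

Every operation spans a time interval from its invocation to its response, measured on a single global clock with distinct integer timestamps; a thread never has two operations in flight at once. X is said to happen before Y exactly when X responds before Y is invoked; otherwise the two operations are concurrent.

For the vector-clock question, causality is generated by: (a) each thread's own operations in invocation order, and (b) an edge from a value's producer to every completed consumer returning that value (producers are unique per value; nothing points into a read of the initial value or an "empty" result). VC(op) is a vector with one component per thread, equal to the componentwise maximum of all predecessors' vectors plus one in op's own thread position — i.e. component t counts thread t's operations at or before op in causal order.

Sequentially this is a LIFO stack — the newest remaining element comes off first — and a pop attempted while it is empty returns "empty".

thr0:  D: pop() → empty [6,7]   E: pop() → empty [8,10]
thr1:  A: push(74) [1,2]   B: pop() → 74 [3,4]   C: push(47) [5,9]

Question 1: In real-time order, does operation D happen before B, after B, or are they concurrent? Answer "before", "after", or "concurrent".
Answer: after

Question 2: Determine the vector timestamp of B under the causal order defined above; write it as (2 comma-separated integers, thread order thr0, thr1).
Answer: (0, 2)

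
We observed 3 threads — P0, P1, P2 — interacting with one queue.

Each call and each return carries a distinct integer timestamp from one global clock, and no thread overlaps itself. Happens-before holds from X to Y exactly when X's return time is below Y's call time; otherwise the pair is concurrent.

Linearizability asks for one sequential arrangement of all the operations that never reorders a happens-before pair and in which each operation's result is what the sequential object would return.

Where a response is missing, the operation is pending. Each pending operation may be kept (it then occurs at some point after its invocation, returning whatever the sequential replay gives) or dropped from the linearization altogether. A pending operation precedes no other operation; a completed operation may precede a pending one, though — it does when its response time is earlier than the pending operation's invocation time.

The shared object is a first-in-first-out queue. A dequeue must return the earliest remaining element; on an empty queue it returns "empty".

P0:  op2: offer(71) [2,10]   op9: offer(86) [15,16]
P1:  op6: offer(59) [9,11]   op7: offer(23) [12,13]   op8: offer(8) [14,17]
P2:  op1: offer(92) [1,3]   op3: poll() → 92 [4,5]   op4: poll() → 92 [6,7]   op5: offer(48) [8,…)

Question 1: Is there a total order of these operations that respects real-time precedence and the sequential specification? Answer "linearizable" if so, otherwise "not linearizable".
not linearizable

prefix check: 1..6 passes, 1..7 fails once op4's time-7 response joins
one real-time candidate order over the 3 completed operations — the queue replay rejects it
every completion of the 1 pending operation (op2) was checked; none linearizes
sample order op1, op3, op4 (pending dropped) stalls at step 3 — op4 poll() → 92 has no legal effect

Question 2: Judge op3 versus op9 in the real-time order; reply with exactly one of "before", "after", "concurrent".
before

op3 spans [4,5], op9 spans [15,16]
resp(op3)=5 < inv(op9)=15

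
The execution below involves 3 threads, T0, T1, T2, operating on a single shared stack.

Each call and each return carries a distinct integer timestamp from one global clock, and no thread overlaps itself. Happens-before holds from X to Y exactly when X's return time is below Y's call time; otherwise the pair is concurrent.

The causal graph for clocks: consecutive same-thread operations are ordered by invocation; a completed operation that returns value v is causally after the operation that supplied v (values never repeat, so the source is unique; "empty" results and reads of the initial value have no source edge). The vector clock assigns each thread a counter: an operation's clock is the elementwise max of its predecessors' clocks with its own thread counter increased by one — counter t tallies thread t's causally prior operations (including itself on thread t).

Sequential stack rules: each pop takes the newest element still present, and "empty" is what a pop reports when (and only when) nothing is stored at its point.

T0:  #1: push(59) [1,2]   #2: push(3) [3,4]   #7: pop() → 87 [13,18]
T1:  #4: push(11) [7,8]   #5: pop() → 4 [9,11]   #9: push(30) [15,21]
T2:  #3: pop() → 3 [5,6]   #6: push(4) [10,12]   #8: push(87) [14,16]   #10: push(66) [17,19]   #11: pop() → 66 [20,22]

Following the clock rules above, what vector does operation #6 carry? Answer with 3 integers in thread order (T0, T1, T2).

(2, 0, 2)

no predecessors for #4 (invoked 7): T1 increments from zero → (0, 1, 0)
no predecessors for #1 (invoked 1): T0 increments from zero → (1, 0, 0)
merge at #2 (invoked 3): VC(#1)=(1, 0, 0), own-thread bump on T0 → (2, 0, 0)
merge at #3 (invoked 5): VC(#2)=(2, 0, 0), own-thread bump on T2 → (2, 0, 1)
merge at #6 (invoked 10): VC(#3)=(2, 0, 1), own-thread bump on T2 → (2, 0, 2)
merge at #8 (invoked 14): VC(#6)=(2, 0, 2), own-thread bump on T2 → (2, 0, 3)
merge at #10 (invoked 17): VC(#8)=(2, 0, 3), own-thread bump on T2 → (2, 0, 4)
merge at #5 (invoked 9): VC(#4)=(0, 1, 0), VC(#6)=(2, 0, 2), own-thread bump on T1 → (2, 2, 2)
merge at #7 (invoked 13): VC(#2)=(2, 0, 0), VC(#8)=(2, 0, 3), own-thread bump on T0 → (3, 0, 3)
merge at #11 (invoked 20): VC(#10)=(2, 0, 4), own-thread bump on T2 → (2, 0, 5)
merge at #9 (invoked 15): VC(#5)=(2, 2, 2), own-thread bump on T1 → (2, 3, 2)
target: VC(#6) = (2, 0, 2)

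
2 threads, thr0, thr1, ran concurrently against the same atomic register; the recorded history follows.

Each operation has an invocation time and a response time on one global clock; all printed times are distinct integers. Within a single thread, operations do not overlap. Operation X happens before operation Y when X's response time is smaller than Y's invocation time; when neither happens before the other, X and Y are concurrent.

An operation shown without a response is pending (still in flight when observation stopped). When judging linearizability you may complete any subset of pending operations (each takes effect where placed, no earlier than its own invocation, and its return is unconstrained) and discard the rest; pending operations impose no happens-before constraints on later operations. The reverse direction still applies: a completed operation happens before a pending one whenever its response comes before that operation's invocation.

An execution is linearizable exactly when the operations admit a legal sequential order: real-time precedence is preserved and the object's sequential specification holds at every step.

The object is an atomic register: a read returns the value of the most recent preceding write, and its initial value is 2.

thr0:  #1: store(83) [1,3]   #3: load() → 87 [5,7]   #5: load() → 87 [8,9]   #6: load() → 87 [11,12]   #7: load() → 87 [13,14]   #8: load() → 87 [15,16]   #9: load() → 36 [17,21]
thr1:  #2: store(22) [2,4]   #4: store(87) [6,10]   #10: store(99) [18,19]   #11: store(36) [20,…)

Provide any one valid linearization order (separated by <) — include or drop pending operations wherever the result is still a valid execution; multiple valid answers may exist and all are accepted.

#1 < #2 < #4 < #3 < #5 < #6 < #7 < #8 < #10 < #11 < #9

1. #1 store(83), leaving value 83
2. #2 store(22), leaving value 22
3. #4 store(87), leaving value 87
4. #3 load() → 87, leaving value 87
5. #5 load() → 87, leaving value 87
6. #6 load() → 87, leaving value 87
7. #7 load() → 87, leaving value 87
8. #8 load() → 87, leaving value 87
9. #10 store(99), leaving value 99
10. #11 store(36) (pending, included), leaving value 36
11. #9 load() → 36, leaving value 36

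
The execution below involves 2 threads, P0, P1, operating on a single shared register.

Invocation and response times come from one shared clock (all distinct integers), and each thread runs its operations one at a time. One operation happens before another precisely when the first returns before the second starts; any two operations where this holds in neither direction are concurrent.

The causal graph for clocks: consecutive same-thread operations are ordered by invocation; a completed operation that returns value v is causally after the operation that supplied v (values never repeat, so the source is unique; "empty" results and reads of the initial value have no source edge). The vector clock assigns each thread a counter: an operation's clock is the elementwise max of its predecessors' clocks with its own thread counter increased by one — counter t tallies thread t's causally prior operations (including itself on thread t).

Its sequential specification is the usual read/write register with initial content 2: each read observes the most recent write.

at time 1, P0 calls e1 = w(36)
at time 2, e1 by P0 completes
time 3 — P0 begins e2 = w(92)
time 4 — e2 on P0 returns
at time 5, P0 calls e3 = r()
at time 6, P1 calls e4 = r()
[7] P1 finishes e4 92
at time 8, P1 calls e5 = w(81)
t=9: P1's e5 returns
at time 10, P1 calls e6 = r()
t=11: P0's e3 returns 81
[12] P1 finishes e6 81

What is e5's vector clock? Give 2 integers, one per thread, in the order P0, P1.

VC(e1, invoked at 1): no causal predecessors; +1 on P0 → (1, 0)
invoked at 3, e2 merges VC(e1)=(1, 0) and bumps P0's slot → (2, 0)
invoked at 6, e4 merges VC(e2)=(2, 0) and bumps P1's slot → (2, 1)
invoked at 8, e5 merges VC(e4)=(2, 1) and bumps P1's slot → (2, 2)
invoked at 10, e6 merges VC(e5)=(2, 2) and bumps P1's slot → (2, 3)
invoked at 5, e3 merges VC(e2)=(2, 0), VC(e5)=(2, 2) and bumps P0's slot → (3, 2)
target: VC(e5) = (2, 2)

(2, 2)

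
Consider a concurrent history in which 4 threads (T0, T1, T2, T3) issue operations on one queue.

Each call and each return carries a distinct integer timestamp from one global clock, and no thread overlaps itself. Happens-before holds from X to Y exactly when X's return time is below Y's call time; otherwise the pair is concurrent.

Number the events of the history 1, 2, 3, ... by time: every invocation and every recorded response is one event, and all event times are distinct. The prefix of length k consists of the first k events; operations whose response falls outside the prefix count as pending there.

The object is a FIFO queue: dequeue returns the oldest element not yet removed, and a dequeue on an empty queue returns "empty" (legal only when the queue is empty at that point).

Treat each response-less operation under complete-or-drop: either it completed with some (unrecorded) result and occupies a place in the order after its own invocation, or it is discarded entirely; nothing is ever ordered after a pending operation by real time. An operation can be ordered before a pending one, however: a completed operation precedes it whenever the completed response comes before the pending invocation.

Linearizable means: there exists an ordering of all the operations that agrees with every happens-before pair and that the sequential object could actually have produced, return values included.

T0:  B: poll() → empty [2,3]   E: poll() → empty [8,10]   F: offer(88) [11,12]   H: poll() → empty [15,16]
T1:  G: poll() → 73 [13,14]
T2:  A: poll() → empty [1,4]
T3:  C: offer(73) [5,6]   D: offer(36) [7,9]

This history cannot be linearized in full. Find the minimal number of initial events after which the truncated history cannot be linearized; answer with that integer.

events 1..9 are linearizable, e.g. via A, B, C, D:
1. A poll() → empty, leaving queue <>
2. B poll() → empty, leaving queue <>
3. C offer(73), leaving queue <73>
4. D offer(36), leaving queue <73,36>
adding event 10 (E responds at 10) leaves no legal real-time order
take A, B, C, D, E: step 5 already fails, because E poll() → empty cannot occur there
take A, B, C, E, D: step 4 already fails, because E poll() → empty cannot occur there

10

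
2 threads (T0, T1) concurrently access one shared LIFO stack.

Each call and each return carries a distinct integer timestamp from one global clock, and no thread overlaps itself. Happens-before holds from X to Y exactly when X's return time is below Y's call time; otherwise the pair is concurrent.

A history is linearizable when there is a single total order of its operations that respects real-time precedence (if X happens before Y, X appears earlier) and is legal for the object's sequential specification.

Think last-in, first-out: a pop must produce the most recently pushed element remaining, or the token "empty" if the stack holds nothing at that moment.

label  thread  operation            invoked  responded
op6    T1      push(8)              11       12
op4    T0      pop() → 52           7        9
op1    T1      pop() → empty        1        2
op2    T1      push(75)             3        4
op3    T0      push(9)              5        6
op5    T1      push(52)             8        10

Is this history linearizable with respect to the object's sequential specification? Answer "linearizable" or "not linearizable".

linearizable

witness order: op1, op2, op3, op5, op4, op6
after step 1 (op1 pop() → empty): stack <>
after step 2 (op2 push(75)): stack <75>
after step 3 (op3 push(9)): stack <75,9>
after step 4 (op5 push(52)): stack <75,9,52>
after step 5 (op4 pop() → 52): stack <75,9>
after step 6 (op6 push(8)): stack <75,9,8>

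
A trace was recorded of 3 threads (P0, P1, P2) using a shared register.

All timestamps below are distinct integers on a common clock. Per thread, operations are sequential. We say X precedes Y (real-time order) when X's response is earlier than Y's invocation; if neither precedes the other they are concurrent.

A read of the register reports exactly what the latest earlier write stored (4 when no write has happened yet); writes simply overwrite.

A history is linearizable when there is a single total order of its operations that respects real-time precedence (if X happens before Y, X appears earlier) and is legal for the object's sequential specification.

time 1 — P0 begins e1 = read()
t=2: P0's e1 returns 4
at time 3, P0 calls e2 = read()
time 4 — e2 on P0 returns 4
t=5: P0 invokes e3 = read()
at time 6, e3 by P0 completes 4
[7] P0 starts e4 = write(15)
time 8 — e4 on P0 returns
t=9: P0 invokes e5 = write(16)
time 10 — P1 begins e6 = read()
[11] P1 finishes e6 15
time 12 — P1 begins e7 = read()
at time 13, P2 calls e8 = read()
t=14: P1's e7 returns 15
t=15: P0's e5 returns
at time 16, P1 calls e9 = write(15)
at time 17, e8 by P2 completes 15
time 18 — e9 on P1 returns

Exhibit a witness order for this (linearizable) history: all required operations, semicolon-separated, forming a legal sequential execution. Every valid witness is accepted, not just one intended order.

step 1: e1 read() → 4 — value 4
step 2: e2 read() → 4 — value 4
step 3: e3 read() → 4 — value 4
step 4: e4 write(15) — value 15
step 5: e6 read() → 15 — value 15
step 6: e7 read() → 15 — value 15
step 7: e5 write(16) — value 16
step 8: e9 write(15) — value 15
step 9: e8 read() → 15 — value 15

e1; e2; e3; e4; e6; e7; e5; e9; e8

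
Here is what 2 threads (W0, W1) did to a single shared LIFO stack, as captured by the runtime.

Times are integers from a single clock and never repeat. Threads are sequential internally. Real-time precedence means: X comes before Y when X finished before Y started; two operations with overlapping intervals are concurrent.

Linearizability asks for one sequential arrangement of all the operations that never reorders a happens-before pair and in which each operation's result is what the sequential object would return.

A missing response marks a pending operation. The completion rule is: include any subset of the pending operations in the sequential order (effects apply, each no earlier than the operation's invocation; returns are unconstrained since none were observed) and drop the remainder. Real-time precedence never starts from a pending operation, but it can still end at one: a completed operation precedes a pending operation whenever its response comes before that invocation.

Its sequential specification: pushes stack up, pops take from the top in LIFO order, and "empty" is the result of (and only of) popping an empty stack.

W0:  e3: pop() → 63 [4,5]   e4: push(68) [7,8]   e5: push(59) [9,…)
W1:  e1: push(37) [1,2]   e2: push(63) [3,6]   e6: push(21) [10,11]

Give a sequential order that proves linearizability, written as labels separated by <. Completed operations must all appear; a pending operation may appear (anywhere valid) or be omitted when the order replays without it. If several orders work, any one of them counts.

e1 < e2 < e3 < e4 < e5 < e6

1. e1 push(37), leaving stack <37>
2. e2 push(63), leaving stack <37,63>
3. e3 pop() → 63, leaving stack <37>
4. e4 push(68), leaving stack <37,68>
5. e5 push(59) (pending, included), leaving stack <37,68,59>
6. e6 push(21), leaving stack <37,68,59,21>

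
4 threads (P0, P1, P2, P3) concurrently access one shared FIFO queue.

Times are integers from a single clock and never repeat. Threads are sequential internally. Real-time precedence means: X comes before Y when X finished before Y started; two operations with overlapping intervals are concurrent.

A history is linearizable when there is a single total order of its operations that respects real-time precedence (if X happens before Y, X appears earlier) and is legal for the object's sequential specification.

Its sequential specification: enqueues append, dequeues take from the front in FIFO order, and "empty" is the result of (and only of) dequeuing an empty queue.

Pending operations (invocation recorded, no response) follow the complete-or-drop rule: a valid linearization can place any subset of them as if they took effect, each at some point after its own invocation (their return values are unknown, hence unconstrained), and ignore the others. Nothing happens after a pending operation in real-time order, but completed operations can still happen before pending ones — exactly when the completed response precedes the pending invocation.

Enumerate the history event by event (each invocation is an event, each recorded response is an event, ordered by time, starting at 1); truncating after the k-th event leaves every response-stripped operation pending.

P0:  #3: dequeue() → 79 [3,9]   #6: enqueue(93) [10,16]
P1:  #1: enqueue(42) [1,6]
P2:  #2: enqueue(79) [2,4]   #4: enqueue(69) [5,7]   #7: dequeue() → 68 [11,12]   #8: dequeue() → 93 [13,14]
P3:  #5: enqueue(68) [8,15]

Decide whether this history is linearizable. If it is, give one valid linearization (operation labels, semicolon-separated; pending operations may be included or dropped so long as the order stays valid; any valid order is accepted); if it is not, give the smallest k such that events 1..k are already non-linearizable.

not linearizable — minimal violating prefix: 12 events

already the first 12 events (up to #7's response at time 12) admit no linearization; the first 11 still do
no legal order exists: 12 real-time-consistent candidates over 5 completed FIFO queue operations, all rejected
including or dropping the 2 pending operations (#5, #6) in any combination fails
take #1, #2, #3, #4, #7 (pending dropped): step 3 already fails, because #3 dequeue() → 79 cannot occur there
take #1, #2, #4, #3, #7 (pending dropped): step 4 already fails, because #3 dequeue() → 79 cannot occur there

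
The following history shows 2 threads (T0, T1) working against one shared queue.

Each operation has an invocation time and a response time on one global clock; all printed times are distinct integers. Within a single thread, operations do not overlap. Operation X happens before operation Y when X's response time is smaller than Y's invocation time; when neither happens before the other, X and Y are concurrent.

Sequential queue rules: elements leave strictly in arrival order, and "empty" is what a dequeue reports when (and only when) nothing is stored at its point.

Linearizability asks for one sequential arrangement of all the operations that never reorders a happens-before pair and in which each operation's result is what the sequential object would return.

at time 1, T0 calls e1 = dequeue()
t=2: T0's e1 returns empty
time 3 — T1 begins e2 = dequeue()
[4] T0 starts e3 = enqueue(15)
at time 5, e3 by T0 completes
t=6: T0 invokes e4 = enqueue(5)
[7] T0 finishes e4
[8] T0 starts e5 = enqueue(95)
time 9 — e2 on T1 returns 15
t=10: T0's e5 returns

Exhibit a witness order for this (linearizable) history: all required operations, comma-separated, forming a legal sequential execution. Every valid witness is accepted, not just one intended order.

1. e1 dequeue() → empty, leaving queue <>
2. e3 enqueue(15), leaving queue <15>
3. e2 dequeue() → 15, leaving queue <>
4. e4 enqueue(5), leaving queue <5>
5. e5 enqueue(95), leaving queue <5,95>

e1, e3, e2, e4, e5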